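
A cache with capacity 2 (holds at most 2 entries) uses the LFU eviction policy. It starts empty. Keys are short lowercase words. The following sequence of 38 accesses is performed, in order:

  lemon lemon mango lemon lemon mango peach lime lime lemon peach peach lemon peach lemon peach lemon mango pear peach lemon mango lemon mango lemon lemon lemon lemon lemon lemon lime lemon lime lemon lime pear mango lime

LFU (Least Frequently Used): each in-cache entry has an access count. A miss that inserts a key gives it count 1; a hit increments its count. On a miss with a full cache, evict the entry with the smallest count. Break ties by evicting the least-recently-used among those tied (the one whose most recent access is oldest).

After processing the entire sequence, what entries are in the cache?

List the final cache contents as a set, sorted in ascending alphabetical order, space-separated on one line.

LFU simulation (capacity=2):
  1. access lemon: MISS. Cache: [lemon(c=1)]
  2. access lemon: HIT, count now 2. Cache: [lemon(c=2)]
  3. access mango: MISS. Cache: [mango(c=1) lemon(c=2)]
  4. access lemon: HIT, count now 3. Cache: [mango(c=1) lemon(c=3)]
  5. access lemon: HIT, count now 4. Cache: [mango(c=1) lemon(c=4)]
  6. access mango: HIT, count now 2. Cache: [mango(c=2) lemon(c=4)]
  7. access peach: MISS, evict mango(c=2). Cache: [peach(c=1) lemon(c=4)]
  8. access lime: MISS, evict peach(c=1). Cache: [lime(c=1) lemon(c=4)]
  9. access lime: HIT, count now 2. Cache: [lime(c=2) lemon(c=4)]
  10. access lemon: HIT, count now 5. Cache: [lime(c=2) lemon(c=5)]
  11. access peach: MISS, evict lime(c=2). Cache: [peach(c=1) lemon(c=5)]
  12. access peach: HIT, count now 2. Cache: [peach(c=2) lemon(c=5)]
  13. access lemon: HIT, count now 6. Cache: [peach(c=2) lemon(c=6)]
  14. access peach: HIT, count now 3. Cache: [peach(c=3) lemon(c=6)]
  15. access lemon: HIT, count now 7. Cache: [peach(c=3) lemon(c=7)]
  16. access peach: HIT, count now 4. Cache: [peach(c=4) lemon(c=7)]
  17. access lemon: HIT, count now 8. Cache: [peach(c=4) lemon(c=8)]
  18. access mango: MISS, evict peach(c=4). Cache: [mango(c=1) lemon(c=8)]
  19. access pear: MISS, evict mango(c=1). Cache: [pear(c=1) lemon(c=8)]
  20. access peach: MISS, evict pear(c=1). Cache: [peach(c=1) lemon(c=8)]
  21. access lemon: HIT, count now 9. Cache: [peach(c=1) lemon(c=9)]
  22. access mango: MISS, evict peach(c=1). Cache: [mango(c=1) lemon(c=9)]
  23. access lemon: HIT, count now 10. Cache: [mango(c=1) lemon(c=10)]
  24. access mango: HIT, count now 2. Cache: [mango(c=2) lemon(c=10)]
  25. access lemon: HIT, count now 11. Cache: [mango(c=2) lemon(c=11)]
  26. access lemon: HIT, count now 12. Cache: [mango(c=2) lemon(c=12)]
  27. access lemon: HIT, count now 13. Cache: [mango(c=2) lemon(c=13)]
  28. access lemon: HIT, count now 14. Cache: [mango(c=2) lemon(c=14)]
  29. access lemon: HIT, count now 15. Cache: [mango(c=2) lemon(c=15)]
  30. access lemon: HIT, count now 16. Cache: [mango(c=2) lemon(c=16)]
  31. access lime: MISS, evict mango(c=2). Cache: [lime(c=1) lemon(c=16)]
  32. access lemon: HIT, count now 17. Cache: [lime(c=1) lemon(c=17)]
  33. access lime: HIT, count now 2. Cache: [lime(c=2) lemon(c=17)]
  34. access lemon: HIT, count now 18. Cache: [lime(c=2) lemon(c=18)]
  35. access lime: HIT, count now 3. Cache: [lime(c=3) lemon(c=18)]
  36. access pear: MISS, evict lime(c=3). Cache: [pear(c=1) lemon(c=18)]
  37. access mango: MISS, evict pear(c=1). Cache: [mango(c=1) lemon(c=18)]
  38. access lime: MISS, evict mango(c=1). Cache: [lime(c=1) lemon(c=18)]
Total: 25 hits, 13 misses, 11 evictions

Answer: lemon lime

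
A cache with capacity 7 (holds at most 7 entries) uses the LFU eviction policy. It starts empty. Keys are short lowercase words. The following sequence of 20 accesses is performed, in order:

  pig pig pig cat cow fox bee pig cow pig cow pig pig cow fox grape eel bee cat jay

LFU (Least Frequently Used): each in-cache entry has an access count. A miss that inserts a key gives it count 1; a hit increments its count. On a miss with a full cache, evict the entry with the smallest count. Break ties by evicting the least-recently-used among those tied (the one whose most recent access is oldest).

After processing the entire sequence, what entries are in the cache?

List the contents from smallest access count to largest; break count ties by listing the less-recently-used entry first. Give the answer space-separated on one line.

Answer: eel jay fox bee cat cow pig

Derivation:
LFU simulation (capacity=7):
  1. access pig: MISS. Cache: [pig(c=1)]
  2. access pig: HIT, count now 2. Cache: [pig(c=2)]
  3. access pig: HIT, count now 3. Cache: [pig(c=3)]
  4. access cat: MISS. Cache: [cat(c=1) pig(c=3)]
  5. access cow: MISS. Cache: [cat(c=1) cow(c=1) pig(c=3)]
  6. access fox: MISS. Cache: [cat(c=1) cow(c=1) fox(c=1) pig(c=3)]
  7. access bee: MISS. Cache: [cat(c=1) cow(c=1) fox(c=1) bee(c=1) pig(c=3)]
  8. access pig: HIT, count now 4. Cache: [cat(c=1) cow(c=1) fox(c=1) bee(c=1) pig(c=4)]
  9. access cow: HIT, count now 2. Cache: [cat(c=1) fox(c=1) bee(c=1) cow(c=2) pig(c=4)]
  10. access pig: HIT, count now 5. Cache: [cat(c=1) fox(c=1) bee(c=1) cow(c=2) pig(c=5)]
  11. access cow: HIT, count now 3. Cache: [cat(c=1) fox(c=1) bee(c=1) cow(c=3) pig(c=5)]
  12. access pig: HIT, count now 6. Cache: [cat(c=1) fox(c=1) bee(c=1) cow(c=3) pig(c=6)]
  13. access pig: HIT, count now 7. Cache: [cat(c=1) fox(c=1) bee(c=1) cow(c=3) pig(c=7)]
  14. access cow: HIT, count now 4. Cache: [cat(c=1) fox(c=1) bee(c=1) cow(c=4) pig(c=7)]
  15. access fox: HIT, count now 2. Cache: [cat(c=1) bee(c=1) fox(c=2) cow(c=4) pig(c=7)]
  16. access grape: MISS. Cache: [cat(c=1) bee(c=1) grape(c=1) fox(c=2) cow(c=4) pig(c=7)]
  17. access eel: MISS. Cache: [cat(c=1) bee(c=1) grape(c=1) eel(c=1) fox(c=2) cow(c=4) pig(c=7)]
  18. access bee: HIT, count now 2. Cache: [cat(c=1) grape(c=1) eel(c=1) fox(c=2) bee(c=2) cow(c=4) pig(c=7)]
  19. access cat: HIT, count now 2. Cache: [grape(c=1) eel(c=1) fox(c=2) bee(c=2) cat(c=2) cow(c=4) pig(c=7)]
  20. access jay: MISS, evict grape(c=1). Cache: [eel(c=1) jay(c=1) fox(c=2) bee(c=2) cat(c=2) cow(c=4) pig(c=7)]
Total: 12 hits, 8 misses, 1 evictions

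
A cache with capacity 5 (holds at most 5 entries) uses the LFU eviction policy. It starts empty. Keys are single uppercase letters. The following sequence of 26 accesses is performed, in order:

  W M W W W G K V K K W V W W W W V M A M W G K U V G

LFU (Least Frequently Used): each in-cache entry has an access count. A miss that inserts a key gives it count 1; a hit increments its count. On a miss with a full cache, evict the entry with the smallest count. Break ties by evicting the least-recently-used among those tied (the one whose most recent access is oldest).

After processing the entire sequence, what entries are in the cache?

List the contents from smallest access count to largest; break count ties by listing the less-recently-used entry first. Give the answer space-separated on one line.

LFU simulation (capacity=5):
  1. access W: MISS. Cache: [W(c=1)]
  2. access M: MISS. Cache: [W(c=1) M(c=1)]
  3. access W: HIT, count now 2. Cache: [M(c=1) W(c=2)]
  4. access W: HIT, count now 3. Cache: [M(c=1) W(c=3)]
  5. access W: HIT, count now 4. Cache: [M(c=1) W(c=4)]
  6. access G: MISS. Cache: [M(c=1) G(c=1) W(c=4)]
  7. access K: MISS. Cache: [M(c=1) G(c=1) K(c=1) W(c=4)]
  8. access V: MISS. Cache: [M(c=1) G(c=1) K(c=1) V(c=1) W(c=4)]
  9. access K: HIT, count now 2. Cache: [M(c=1) G(c=1) V(c=1) K(c=2) W(c=4)]
  10. access K: HIT, count now 3. Cache: [M(c=1) G(c=1) V(c=1) K(c=3) W(c=4)]
  11. access W: HIT, count now 5. Cache: [M(c=1) G(c=1) V(c=1) K(c=3) W(c=5)]
  12. access V: HIT, count now 2. Cache: [M(c=1) G(c=1) V(c=2) K(c=3) W(c=5)]
  13. access W: HIT, count now 6. Cache: [M(c=1) G(c=1) V(c=2) K(c=3) W(c=6)]
  14. access W: HIT, count now 7. Cache: [M(c=1) G(c=1) V(c=2) K(c=3) W(c=7)]
  15. access W: HIT, count now 8. Cache: [M(c=1) G(c=1) V(c=2) K(c=3) W(c=8)]
  16. access W: HIT, count now 9. Cache: [M(c=1) G(c=1) V(c=2) K(c=3) W(c=9)]
  17. access V: HIT, count now 3. Cache: [M(c=1) G(c=1) K(c=3) V(c=3) W(c=9)]
  18. access M: HIT, count now 2. Cache: [G(c=1) M(c=2) K(c=3) V(c=3) W(c=9)]
  19. access A: MISS, evict G(c=1). Cache: [A(c=1) M(c=2) K(c=3) V(c=3) W(c=9)]
  20. access M: HIT, count now 3. Cache: [A(c=1) K(c=3) V(c=3) M(c=3) W(c=9)]
  21. access W: HIT, count now 10. Cache: [A(c=1) K(c=3) V(c=3) M(c=3) W(c=10)]
  22. access G: MISS, evict A(c=1). Cache: [G(c=1) K(c=3) V(c=3) M(c=3) W(c=10)]
  23. access K: HIT, count now 4. Cache: [G(c=1) V(c=3) M(c=3) K(c=4) W(c=10)]
  24. access U: MISS, evict G(c=1). Cache: [U(c=1) V(c=3) M(c=3) K(c=4) W(c=10)]
  25. access V: HIT, count now 4. Cache: [U(c=1) M(c=3) K(c=4) V(c=4) W(c=10)]
  26. access G: MISS, evict U(c=1). Cache: [G(c=1) M(c=3) K(c=4) V(c=4) W(c=10)]
Total: 17 hits, 9 misses, 4 evictions

Answer: G M K V W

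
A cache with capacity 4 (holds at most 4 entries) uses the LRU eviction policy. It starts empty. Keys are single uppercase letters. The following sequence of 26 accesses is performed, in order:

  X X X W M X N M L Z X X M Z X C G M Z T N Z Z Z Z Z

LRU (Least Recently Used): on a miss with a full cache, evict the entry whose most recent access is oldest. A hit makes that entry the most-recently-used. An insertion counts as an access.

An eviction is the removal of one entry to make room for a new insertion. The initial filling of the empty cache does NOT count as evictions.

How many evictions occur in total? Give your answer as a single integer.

LRU simulation (capacity=4):
  1. access X: MISS. Cache (LRU->MRU): [X]
  2. access X: HIT. Cache (LRU->MRU): [X]
  3. access X: HIT. Cache (LRU->MRU): [X]
  4. access W: MISS. Cache (LRU->MRU): [X W]
  5. access M: MISS. Cache (LRU->MRU): [X W M]
  6. access X: HIT. Cache (LRU->MRU): [W M X]
  7. access N: MISS. Cache (LRU->MRU): [W M X N]
  8. access M: HIT. Cache (LRU->MRU): [W X N M]
  9. access L: MISS, evict W. Cache (LRU->MRU): [X N M L]
  10. access Z: MISS, evict X. Cache (LRU->MRU): [N M L Z]
  11. access X: MISS, evict N. Cache (LRU->MRU): [M L Z X]
  12. access X: HIT. Cache (LRU->MRU): [M L Z X]
  13. access M: HIT. Cache (LRU->MRU): [L Z X M]
  14. access Z: HIT. Cache (LRU->MRU): [L X M Z]
  15. access X: HIT. Cache (LRU->MRU): [L M Z X]
  16. access C: MISS, evict L. Cache (LRU->MRU): [M Z X C]
  17. access G: MISS, evict M. Cache (LRU->MRU): [Z X C G]
  18. access M: MISS, evict Z. Cache (LRU->MRU): [X C G M]
  19. access Z: MISS, evict X. Cache (LRU->MRU): [C G M Z]
  20. access T: MISS, evict C. Cache (LRU->MRU): [G M Z T]
  21. access N: MISS, evict G. Cache (LRU->MRU): [M Z T N]
  22. access Z: HIT. Cache (LRU->MRU): [M T N Z]
  23. access Z: HIT. Cache (LRU->MRU): [M T N Z]
  24. access Z: HIT. Cache (LRU->MRU): [M T N Z]
  25. access Z: HIT. Cache (LRU->MRU): [M T N Z]
  26. access Z: HIT. Cache (LRU->MRU): [M T N Z]
Total: 13 hits, 13 misses, 9 evictions

Answer: 9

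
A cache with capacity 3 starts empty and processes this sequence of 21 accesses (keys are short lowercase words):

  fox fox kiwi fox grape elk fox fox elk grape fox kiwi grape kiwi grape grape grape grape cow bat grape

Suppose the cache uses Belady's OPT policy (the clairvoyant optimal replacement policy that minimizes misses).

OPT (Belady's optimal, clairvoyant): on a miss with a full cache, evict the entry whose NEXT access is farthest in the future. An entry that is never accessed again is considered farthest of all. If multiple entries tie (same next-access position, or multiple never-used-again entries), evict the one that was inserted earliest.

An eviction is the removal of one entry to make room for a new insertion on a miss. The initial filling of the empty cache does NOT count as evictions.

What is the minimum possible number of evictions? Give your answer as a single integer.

OPT (Belady) simulation (capacity=3):
  1. access fox: MISS. Cache: [fox]
  2. access fox: HIT. Next use of fox: step 4. Cache: [fox]
  3. access kiwi: MISS. Cache: [fox kiwi]
  4. access fox: HIT. Next use of fox: step 7. Cache: [fox kiwi]
  5. access grape: MISS. Cache: [fox kiwi grape]
  6. access elk: MISS, evict kiwi (next use: step 12). Cache: [fox grape elk]
  7. access fox: HIT. Next use of fox: step 8. Cache: [fox grape elk]
  8. access fox: HIT. Next use of fox: step 11. Cache: [fox grape elk]
  9. access elk: HIT. Next use of elk: never. Cache: [fox grape elk]
  10. access grape: HIT. Next use of grape: step 13. Cache: [fox grape elk]
  11. access fox: HIT. Next use of fox: never. Cache: [fox grape elk]
  12. access kiwi: MISS, evict fox (next use: never). Cache: [grape elk kiwi]
  13. access grape: HIT. Next use of grape: step 15. Cache: [grape elk kiwi]
  14. access kiwi: HIT. Next use of kiwi: never. Cache: [grape elk kiwi]
  15. access grape: HIT. Next use of grape: step 16. Cache: [grape elk kiwi]
  16. access grape: HIT. Next use of grape: step 17. Cache: [grape elk kiwi]
  17. access grape: HIT. Next use of grape: step 18. Cache: [grape elk kiwi]
  18. access grape: HIT. Next use of grape: step 21. Cache: [grape elk kiwi]
  19. access cow: MISS, evict elk (next use: never). Cache: [grape kiwi cow]
  20. access bat: MISS, evict kiwi (next use: never). Cache: [grape cow bat]
  21. access grape: HIT. Next use of grape: never. Cache: [grape cow bat]
Total: 14 hits, 7 misses, 4 evictions

Answer: 4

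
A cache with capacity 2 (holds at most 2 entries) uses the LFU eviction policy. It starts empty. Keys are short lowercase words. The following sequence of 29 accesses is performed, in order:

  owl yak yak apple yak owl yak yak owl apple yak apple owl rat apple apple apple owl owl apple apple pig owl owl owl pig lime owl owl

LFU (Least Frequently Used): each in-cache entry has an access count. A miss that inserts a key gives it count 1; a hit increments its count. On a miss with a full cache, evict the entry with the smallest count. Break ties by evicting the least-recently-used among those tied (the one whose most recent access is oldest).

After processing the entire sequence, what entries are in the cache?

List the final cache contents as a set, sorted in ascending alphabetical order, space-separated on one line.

LFU simulation (capacity=2):
  1. access owl: MISS. Cache: [owl(c=1)]
  2. access yak: MISS. Cache: [owl(c=1) yak(c=1)]
  3. access yak: HIT, count now 2. Cache: [owl(c=1) yak(c=2)]
  4. access apple: MISS, evict owl(c=1). Cache: [apple(c=1) yak(c=2)]
  5. access yak: HIT, count now 3. Cache: [apple(c=1) yak(c=3)]
  6. access owl: MISS, evict apple(c=1). Cache: [owl(c=1) yak(c=3)]
  7. access yak: HIT, count now 4. Cache: [owl(c=1) yak(c=4)]
  8. access yak: HIT, count now 5. Cache: [owl(c=1) yak(c=5)]
  9. access owl: HIT, count now 2. Cache: [owl(c=2) yak(c=5)]
  10. access apple: MISS, evict owl(c=2). Cache: [apple(c=1) yak(c=5)]
  11. access yak: HIT, count now 6. Cache: [apple(c=1) yak(c=6)]
  12. access apple: HIT, count now 2. Cache: [apple(c=2) yak(c=6)]
  13. access owl: MISS, evict apple(c=2). Cache: [owl(c=1) yak(c=6)]
  14. access rat: MISS, evict owl(c=1). Cache: [rat(c=1) yak(c=6)]
  15. access apple: MISS, evict rat(c=1). Cache: [apple(c=1) yak(c=6)]
  16. access apple: HIT, count now 2. Cache: [apple(c=2) yak(c=6)]
  17. access apple: HIT, count now 3. Cache: [apple(c=3) yak(c=6)]
  18. access owl: MISS, evict apple(c=3). Cache: [owl(c=1) yak(c=6)]
  19. access owl: HIT, count now 2. Cache: [owl(c=2) yak(c=6)]
  20. access apple: MISS, evict owl(c=2). Cache: [apple(c=1) yak(c=6)]
  21. access apple: HIT, count now 2. Cache: [apple(c=2) yak(c=6)]
  22. access pig: MISS, evict apple(c=2). Cache: [pig(c=1) yak(c=6)]
  23. access owl: MISS, evict pig(c=1). Cache: [owl(c=1) yak(c=6)]
  24. access owl: HIT, count now 2. Cache: [owl(c=2) yak(c=6)]
  25. access owl: HIT, count now 3. Cache: [owl(c=3) yak(c=6)]
  26. access pig: MISS, evict owl(c=3). Cache: [pig(c=1) yak(c=6)]
  27. access lime: MISS, evict pig(c=1). Cache: [lime(c=1) yak(c=6)]
  28. access owl: MISS, evict lime(c=1). Cache: [owl(c=1) yak(c=6)]
  29. access owl: HIT, count now 2. Cache: [owl(c=2) yak(c=6)]
Total: 14 hits, 15 misses, 13 evictions

Answer: owl yak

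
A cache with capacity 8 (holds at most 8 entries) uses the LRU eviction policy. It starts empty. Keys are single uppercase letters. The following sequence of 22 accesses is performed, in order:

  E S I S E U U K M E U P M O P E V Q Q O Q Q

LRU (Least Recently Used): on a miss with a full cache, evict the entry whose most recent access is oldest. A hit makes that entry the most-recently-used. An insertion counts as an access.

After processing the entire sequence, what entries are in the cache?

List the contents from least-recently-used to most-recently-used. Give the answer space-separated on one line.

Answer: K U M P E V O Q

Derivation:
LRU simulation (capacity=8):
  1. access E: MISS. Cache (LRU->MRU): [E]
  2. access S: MISS. Cache (LRU->MRU): [E S]
  3. access I: MISS. Cache (LRU->MRU): [E S I]
  4. access S: HIT. Cache (LRU->MRU): [E I S]
  5. access E: HIT. Cache (LRU->MRU): [I S E]
  6. access U: MISS. Cache (LRU->MRU): [I S E U]
  7. access U: HIT. Cache (LRU->MRU): [I S E U]
  8. access K: MISS. Cache (LRU->MRU): [I S E U K]
  9. access M: MISS. Cache (LRU->MRU): [I S E U K M]
  10. access E: HIT. Cache (LRU->MRU): [I S U K M E]
  11. access U: HIT. Cache (LRU->MRU): [I S K M E U]
  12. access P: MISS. Cache (LRU->MRU): [I S K M E U P]
  13. access M: HIT. Cache (LRU->MRU): [I S K E U P M]
  14. access O: MISS. Cache (LRU->MRU): [I S K E U P M O]
  15. access P: HIT. Cache (LRU->MRU): [I S K E U M O P]
  16. access E: HIT. Cache (LRU->MRU): [I S K U M O P E]
  17. access V: MISS, evict I. Cache (LRU->MRU): [S K U M O P E V]
  18. access Q: MISS, evict S. Cache (LRU->MRU): [K U M O P E V Q]
  19. access Q: HIT. Cache (LRU->MRU): [K U M O P E V Q]
  20. access O: HIT. Cache (LRU->MRU): [K U M P E V Q O]
  21. access Q: HIT. Cache (LRU->MRU): [K U M P E V O Q]
  22. access Q: HIT. Cache (LRU->MRU): [K U M P E V O Q]
Total: 12 hits, 10 misses, 2 evictions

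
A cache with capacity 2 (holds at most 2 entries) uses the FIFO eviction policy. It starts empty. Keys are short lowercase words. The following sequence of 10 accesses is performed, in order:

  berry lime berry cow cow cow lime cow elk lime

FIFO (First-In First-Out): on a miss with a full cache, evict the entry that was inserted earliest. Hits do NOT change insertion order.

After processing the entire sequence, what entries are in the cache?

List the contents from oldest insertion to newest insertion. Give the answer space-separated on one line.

FIFO simulation (capacity=2):
  1. access berry: MISS. Cache (old->new): [berry]
  2. access lime: MISS. Cache (old->new): [berry lime]
  3. access berry: HIT. Cache (old->new): [berry lime]
  4. access cow: MISS, evict berry. Cache (old->new): [lime cow]
  5. access cow: HIT. Cache (old->new): [lime cow]
  6. access cow: HIT. Cache (old->new): [lime cow]
  7. access lime: HIT. Cache (old->new): [lime cow]
  8. access cow: HIT. Cache (old->new): [lime cow]
  9. access elk: MISS, evict lime. Cache (old->new): [cow elk]
  10. access lime: MISS, evict cow. Cache (old->new): [elk lime]
Total: 5 hits, 5 misses, 3 evictions

Answer: elk lime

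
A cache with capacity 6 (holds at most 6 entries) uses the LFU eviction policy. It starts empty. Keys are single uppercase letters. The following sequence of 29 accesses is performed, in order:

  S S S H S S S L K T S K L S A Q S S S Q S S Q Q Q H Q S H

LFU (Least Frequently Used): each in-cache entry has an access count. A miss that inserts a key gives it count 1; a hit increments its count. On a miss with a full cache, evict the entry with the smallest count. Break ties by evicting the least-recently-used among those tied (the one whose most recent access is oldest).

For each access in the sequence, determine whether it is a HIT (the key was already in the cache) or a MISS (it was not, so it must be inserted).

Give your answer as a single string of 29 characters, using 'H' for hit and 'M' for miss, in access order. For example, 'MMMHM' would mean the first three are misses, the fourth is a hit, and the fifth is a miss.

LFU simulation (capacity=6):
  1. access S: MISS. Cache: [S(c=1)]
  2. access S: HIT, count now 2. Cache: [S(c=2)]
  3. access S: HIT, count now 3. Cache: [S(c=3)]
  4. access H: MISS. Cache: [H(c=1) S(c=3)]
  5. access S: HIT, count now 4. Cache: [H(c=1) S(c=4)]
  6. access S: HIT, count now 5. Cache: [H(c=1) S(c=5)]
  7. access S: HIT, count now 6. Cache: [H(c=1) S(c=6)]
  8. access L: MISS. Cache: [H(c=1) L(c=1) S(c=6)]
  9. access K: MISS. Cache: [H(c=1) L(c=1) K(c=1) S(c=6)]
  10. access T: MISS. Cache: [H(c=1) L(c=1) K(c=1) T(c=1) S(c=6)]
  11. access S: HIT, count now 7. Cache: [H(c=1) L(c=1) K(c=1) T(c=1) S(c=7)]
  12. access K: HIT, count now 2. Cache: [H(c=1) L(c=1) T(c=1) K(c=2) S(c=7)]
  13. access L: HIT, count now 2. Cache: [H(c=1) T(c=1) K(c=2) L(c=2) S(c=7)]
  14. access S: HIT, count now 8. Cache: [H(c=1) T(c=1) K(c=2) L(c=2) S(c=8)]
  15. access A: MISS. Cache: [H(c=1) T(c=1) A(c=1) K(c=2) L(c=2) S(c=8)]
  16. access Q: MISS, evict H(c=1). Cache: [T(c=1) A(c=1) Q(c=1) K(c=2) L(c=2) S(c=8)]
  17. access S: HIT, count now 9. Cache: [T(c=1) A(c=1) Q(c=1) K(c=2) L(c=2) S(c=9)]
  18. access S: HIT, count now 10. Cache: [T(c=1) A(c=1) Q(c=1) K(c=2) L(c=2) S(c=10)]
  19. access S: HIT, count now 11. Cache: [T(c=1) A(c=1) Q(c=1) K(c=2) L(c=2) S(c=11)]
  20. access Q: HIT, count now 2. Cache: [T(c=1) A(c=1) K(c=2) L(c=2) Q(c=2) S(c=11)]
  21. access S: HIT, count now 12. Cache: [T(c=1) A(c=1) K(c=2) L(c=2) Q(c=2) S(c=12)]
  22. access S: HIT, count now 13. Cache: [T(c=1) A(c=1) K(c=2) L(c=2) Q(c=2) S(c=13)]
  23. access Q: HIT, count now 3. Cache: [T(c=1) A(c=1) K(c=2) L(c=2) Q(c=3) S(c=13)]
  24. access Q: HIT, count now 4. Cache: [T(c=1) A(c=1) K(c=2) L(c=2) Q(c=4) S(c=13)]
  25. access Q: HIT, count now 5. Cache: [T(c=1) A(c=1) K(c=2) L(c=2) Q(c=5) S(c=13)]
  26. access H: MISS, evict T(c=1). Cache: [A(c=1) H(c=1) K(c=2) L(c=2) Q(c=5) S(c=13)]
  27. access Q: HIT, count now 6. Cache: [A(c=1) H(c=1) K(c=2) L(c=2) Q(c=6) S(c=13)]
  28. access S: HIT, count now 14. Cache: [A(c=1) H(c=1) K(c=2) L(c=2) Q(c=6) S(c=14)]
  29. access H: HIT, count now 2. Cache: [A(c=1) K(c=2) L(c=2) H(c=2) Q(c=6) S(c=14)]
Total: 21 hits, 8 misses, 2 evictions

Answer: MHHMHHHMMMHHHHMMHHHHHHHHHMHHH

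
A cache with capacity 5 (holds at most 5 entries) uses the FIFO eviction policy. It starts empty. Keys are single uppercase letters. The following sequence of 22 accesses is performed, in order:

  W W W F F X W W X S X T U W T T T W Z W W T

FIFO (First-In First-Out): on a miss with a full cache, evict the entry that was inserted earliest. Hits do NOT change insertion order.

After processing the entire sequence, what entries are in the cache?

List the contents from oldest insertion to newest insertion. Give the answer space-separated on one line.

FIFO simulation (capacity=5):
  1. access W: MISS. Cache (old->new): [W]
  2. access W: HIT. Cache (old->new): [W]
  3. access W: HIT. Cache (old->new): [W]
  4. access F: MISS. Cache (old->new): [W F]
  5. access F: HIT. Cache (old->new): [W F]
  6. access X: MISS. Cache (old->new): [W F X]
  7. access W: HIT. Cache (old->new): [W F X]
  8. access W: HIT. Cache (old->new): [W F X]
  9. access X: HIT. Cache (old->new): [W F X]
  10. access S: MISS. Cache (old->new): [W F X S]
  11. access X: HIT. Cache (old->new): [W F X S]
  12. access T: MISS. Cache (old->new): [W F X S T]
  13. access U: MISS, evict W. Cache (old->new): [F X S T U]
  14. access W: MISS, evict F. Cache (old->new): [X S T U W]
  15. access T: HIT. Cache (old->new): [X S T U W]
  16. access T: HIT. Cache (old->new): [X S T U W]
  17. access T: HIT. Cache (old->new): [X S T U W]
  18. access W: HIT. Cache (old->new): [X S T U W]
  19. access Z: MISS, evict X. Cache (old->new): [S T U W Z]
  20. access W: HIT. Cache (old->new): [S T U W Z]
  21. access W: HIT. Cache (old->new): [S T U W Z]
  22. access T: HIT. Cache (old->new): [S T U W Z]
Total: 14 hits, 8 misses, 3 evictions

Answer: S T U W Z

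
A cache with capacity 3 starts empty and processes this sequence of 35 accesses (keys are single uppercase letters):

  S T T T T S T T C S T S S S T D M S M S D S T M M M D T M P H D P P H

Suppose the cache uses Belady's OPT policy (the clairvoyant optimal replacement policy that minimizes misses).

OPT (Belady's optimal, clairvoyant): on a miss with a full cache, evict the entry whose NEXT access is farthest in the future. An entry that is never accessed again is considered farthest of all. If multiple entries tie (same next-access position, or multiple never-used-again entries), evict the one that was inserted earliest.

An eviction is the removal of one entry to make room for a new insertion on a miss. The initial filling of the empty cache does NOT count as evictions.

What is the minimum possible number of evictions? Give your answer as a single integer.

OPT (Belady) simulation (capacity=3):
  1. access S: MISS. Cache: [S]
  2. access T: MISS. Cache: [S T]
  3. access T: HIT. Next use of T: step 4. Cache: [S T]
  4. access T: HIT. Next use of T: step 5. Cache: [S T]
  5. access T: HIT. Next use of T: step 7. Cache: [S T]
  6. access S: HIT. Next use of S: step 10. Cache: [S T]
  7. access T: HIT. Next use of T: step 8. Cache: [S T]
  8. access T: HIT. Next use of T: step 11. Cache: [S T]
  9. access C: MISS. Cache: [S T C]
  10. access S: HIT. Next use of S: step 12. Cache: [S T C]
  11. access T: HIT. Next use of T: step 15. Cache: [S T C]
  12. access S: HIT. Next use of S: step 13. Cache: [S T C]
  13. access S: HIT. Next use of S: step 14. Cache: [S T C]
  14. access S: HIT. Next use of S: step 18. Cache: [S T C]
  15. access T: HIT. Next use of T: step 23. Cache: [S T C]
  16. access D: MISS, evict C (next use: never). Cache: [S T D]
  17. access M: MISS, evict T (next use: step 23). Cache: [S D M]
  18. access S: HIT. Next use of S: step 20. Cache: [S D M]
  19. access M: HIT. Next use of M: step 24. Cache: [S D M]
  20. access S: HIT. Next use of S: step 22. Cache: [S D M]
  21. access D: HIT. Next use of D: step 27. Cache: [S D M]
  22. access S: HIT. Next use of S: never. Cache: [S D M]
  23. access T: MISS, evict S (next use: never). Cache: [D M T]
  24. access M: HIT. Next use of M: step 25. Cache: [D M T]
  25. access M: HIT. Next use of M: step 26. Cache: [D M T]
  26. access M: HIT. Next use of M: step 29. Cache: [D M T]
  27. access D: HIT. Next use of D: step 32. Cache: [D M T]
  28. access T: HIT. Next use of T: never. Cache: [D M T]
  29. access M: HIT. Next use of M: never. Cache: [D M T]
  30. access P: MISS, evict M (next use: never). Cache: [D T P]
  31. access H: MISS, evict T (next use: never). Cache: [D P H]
  32. access D: HIT. Next use of D: never. Cache: [D P H]
  33. access P: HIT. Next use of P: step 34. Cache: [D P H]
  34. access P: HIT. Next use of P: never. Cache: [D P H]
  35. access H: HIT. Next use of H: never. Cache: [D P H]
Total: 27 hits, 8 misses, 5 evictions

Answer: 5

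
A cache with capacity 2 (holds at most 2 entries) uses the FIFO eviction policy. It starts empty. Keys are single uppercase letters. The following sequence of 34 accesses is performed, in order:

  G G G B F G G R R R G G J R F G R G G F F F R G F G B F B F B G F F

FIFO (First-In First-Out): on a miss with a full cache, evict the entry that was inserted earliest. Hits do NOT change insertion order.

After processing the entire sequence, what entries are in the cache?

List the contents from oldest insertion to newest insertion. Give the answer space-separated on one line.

Answer: F G

Derivation:
FIFO simulation (capacity=2):
  1. access G: MISS. Cache (old->new): [G]
  2. access G: HIT. Cache (old->new): [G]
  3. access G: HIT. Cache (old->new): [G]
  4. access B: MISS. Cache (old->new): [G B]
  5. access F: MISS, evict G. Cache (old->new): [B F]
  6. access G: MISS, evict B. Cache (old->new): [F G]
  7. access G: HIT. Cache (old->new): [F G]
  8. access R: MISS, evict F. Cache (old->new): [G R]
  9. access R: HIT. Cache (old->new): [G R]
  10. access R: HIT. Cache (old->new): [G R]
  11. access G: HIT. Cache (old->new): [G R]
  12. access G: HIT. Cache (old->new): [G R]
  13. access J: MISS, evict G. Cache (old->new): [R J]
  14. access R: HIT. Cache (old->new): [R J]
  15. access F: MISS, evict R. Cache (old->new): [J F]
  16. access G: MISS, evict J. Cache (old->new): [F G]
  17. access R: MISS, evict F. Cache (old->new): [G R]
  18. access G: HIT. Cache (old->new): [G R]
  19. access G: HIT. Cache (old->new): [G R]
  20. access F: MISS, evict G. Cache (old->new): [R F]
  21. access F: HIT. Cache (old->new): [R F]
  22. access F: HIT. Cache (old->new): [R F]
  23. access R: HIT. Cache (old->new): [R F]
  24. access G: MISS, evict R. Cache (old->new): [F G]
  25. access F: HIT. Cache (old->new): [F G]
  26. access G: HIT. Cache (old->new): [F G]
  27. access B: MISS, evict F. Cache (old->new): [G B]
  28. access F: MISS, evict G. Cache (old->new): [B F]
  29. access B: HIT. Cache (old->new): [B F]
  30. access F: HIT. Cache (old->new): [B F]
  31. access B: HIT. Cache (old->new): [B F]
  32. access G: MISS, evict B. Cache (old->new): [F G]
  33. access F: HIT. Cache (old->new): [F G]
  34. access F: HIT. Cache (old->new): [F G]
Total: 20 hits, 14 misses, 12 evictions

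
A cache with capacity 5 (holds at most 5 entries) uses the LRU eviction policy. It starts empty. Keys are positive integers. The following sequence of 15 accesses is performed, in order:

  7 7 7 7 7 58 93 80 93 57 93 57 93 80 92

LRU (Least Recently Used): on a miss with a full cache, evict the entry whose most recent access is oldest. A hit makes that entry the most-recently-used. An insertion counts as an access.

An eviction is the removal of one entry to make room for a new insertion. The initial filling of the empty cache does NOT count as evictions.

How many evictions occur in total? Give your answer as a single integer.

Answer: 1

Derivation:
LRU simulation (capacity=5):
  1. access 7: MISS. Cache (LRU->MRU): [7]
  2. access 7: HIT. Cache (LRU->MRU): [7]
  3. access 7: HIT. Cache (LRU->MRU): [7]
  4. access 7: HIT. Cache (LRU->MRU): [7]
  5. access 7: HIT. Cache (LRU->MRU): [7]
  6. access 58: MISS. Cache (LRU->MRU): [7 58]
  7. access 93: MISS. Cache (LRU->MRU): [7 58 93]
  8. access 80: MISS. Cache (LRU->MRU): [7 58 93 80]
  9. access 93: HIT. Cache (LRU->MRU): [7 58 80 93]
  10. access 57: MISS. Cache (LRU->MRU): [7 58 80 93 57]
  11. access 93: HIT. Cache (LRU->MRU): [7 58 80 57 93]
  12. access 57: HIT. Cache (LRU->MRU): [7 58 80 93 57]
  13. access 93: HIT. Cache (LRU->MRU): [7 58 80 57 93]
  14. access 80: HIT. Cache (LRU->MRU): [7 58 57 93 80]
  15. access 92: MISS, evict 7. Cache (LRU->MRU): [58 57 93 80 92]
Total: 9 hits, 6 misses, 1 evictions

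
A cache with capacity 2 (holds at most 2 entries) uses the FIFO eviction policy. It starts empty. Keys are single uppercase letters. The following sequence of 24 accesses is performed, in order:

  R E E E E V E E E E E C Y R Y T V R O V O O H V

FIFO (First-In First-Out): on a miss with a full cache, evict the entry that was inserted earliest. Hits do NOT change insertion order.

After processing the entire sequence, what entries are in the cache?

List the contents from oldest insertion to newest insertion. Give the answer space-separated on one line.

FIFO simulation (capacity=2):
  1. access R: MISS. Cache (old->new): [R]
  2. access E: MISS. Cache (old->new): [R E]
  3. access E: HIT. Cache (old->new): [R E]
  4. access E: HIT. Cache (old->new): [R E]
  5. access E: HIT. Cache (old->new): [R E]
  6. access V: MISS, evict R. Cache (old->new): [E V]
  7. access E: HIT. Cache (old->new): [E V]
  8. access E: HIT. Cache (old->new): [E V]
  9. access E: HIT. Cache (old->new): [E V]
  10. access E: HIT. Cache (old->new): [E V]
  11. access E: HIT. Cache (old->new): [E V]
  12. access C: MISS, evict E. Cache (old->new): [V C]
  13. access Y: MISS, evict V. Cache (old->new): [C Y]
  14. access R: MISS, evict C. Cache (old->new): [Y R]
  15. access Y: HIT. Cache (old->new): [Y R]
  16. access T: MISS, evict Y. Cache (old->new): [R T]
  17. access V: MISS, evict R. Cache (old->new): [T V]
  18. access R: MISS, evict T. Cache (old->new): [V R]
  19. access O: MISS, evict V. Cache (old->new): [R O]
  20. access V: MISS, evict R. Cache (old->new): [O V]
  21. access O: HIT. Cache (old->new): [O V]
  22. access O: HIT. Cache (old->new): [O V]
  23. access H: MISS, evict O. Cache (old->new): [V H]
  24. access V: HIT. Cache (old->new): [V H]
Total: 12 hits, 12 misses, 10 evictions

Answer: V H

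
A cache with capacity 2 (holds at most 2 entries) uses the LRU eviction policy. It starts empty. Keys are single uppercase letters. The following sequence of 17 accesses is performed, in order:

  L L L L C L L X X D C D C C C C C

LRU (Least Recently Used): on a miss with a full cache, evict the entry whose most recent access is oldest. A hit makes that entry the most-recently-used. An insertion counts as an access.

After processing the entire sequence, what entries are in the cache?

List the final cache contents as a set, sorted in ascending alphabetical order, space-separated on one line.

LRU simulation (capacity=2):
  1. access L: MISS. Cache (LRU->MRU): [L]
  2. access L: HIT. Cache (LRU->MRU): [L]
  3. access L: HIT. Cache (LRU->MRU): [L]
  4. access L: HIT. Cache (LRU->MRU): [L]
  5. access C: MISS. Cache (LRU->MRU): [L C]
  6. access L: HIT. Cache (LRU->MRU): [C L]
  7. access L: HIT. Cache (LRU->MRU): [C L]
  8. access X: MISS, evict C. Cache (LRU->MRU): [L X]
  9. access X: HIT. Cache (LRU->MRU): [L X]
  10. access D: MISS, evict L. Cache (LRU->MRU): [X D]
  11. access C: MISS, evict X. Cache (LRU->MRU): [D C]
  12. access D: HIT. Cache (LRU->MRU): [C D]
  13. access C: HIT. Cache (LRU->MRU): [D C]
  14. access C: HIT. Cache (LRU->MRU): [D C]
  15. access C: HIT. Cache (LRU->MRU): [D C]
  16. access C: HIT. Cache (LRU->MRU): [D C]
  17. access C: HIT. Cache (LRU->MRU): [D C]
Total: 12 hits, 5 misses, 3 evictions

Answer: C D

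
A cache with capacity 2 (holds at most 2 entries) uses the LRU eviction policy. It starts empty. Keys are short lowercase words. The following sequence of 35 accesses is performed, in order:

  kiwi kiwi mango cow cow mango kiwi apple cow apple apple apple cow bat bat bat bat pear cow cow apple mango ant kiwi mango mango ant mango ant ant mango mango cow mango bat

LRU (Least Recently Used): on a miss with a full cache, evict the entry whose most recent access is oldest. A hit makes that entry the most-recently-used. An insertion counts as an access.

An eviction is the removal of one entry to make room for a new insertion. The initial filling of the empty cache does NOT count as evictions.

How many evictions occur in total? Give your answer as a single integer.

LRU simulation (capacity=2):
  1. access kiwi: MISS. Cache (LRU->MRU): [kiwi]
  2. access kiwi: HIT. Cache (LRU->MRU): [kiwi]
  3. access mango: MISS. Cache (LRU->MRU): [kiwi mango]
  4. access cow: MISS, evict kiwi. Cache (LRU->MRU): [mango cow]
  5. access cow: HIT. Cache (LRU->MRU): [mango cow]
  6. access mango: HIT. Cache (LRU->MRU): [cow mango]
  7. access kiwi: MISS, evict cow. Cache (LRU->MRU): [mango kiwi]
  8. access apple: MISS, evict mango. Cache (LRU->MRU): [kiwi apple]
  9. access cow: MISS, evict kiwi. Cache (LRU->MRU): [apple cow]
  10. access apple: HIT. Cache (LRU->MRU): [cow apple]
  11. access apple: HIT. Cache (LRU->MRU): [cow apple]
  12. access apple: HIT. Cache (LRU->MRU): [cow apple]
  13. access cow: HIT. Cache (LRU->MRU): [apple cow]
  14. access bat: MISS, evict apple. Cache (LRU->MRU): [cow bat]
  15. access bat: HIT. Cache (LRU->MRU): [cow bat]
  16. access bat: HIT. Cache (LRU->MRU): [cow bat]
  17. access bat: HIT. Cache (LRU->MRU): [cow bat]
  18. access pear: MISS, evict cow. Cache (LRU->MRU): [bat pear]
  19. access cow: MISS, evict bat. Cache (LRU->MRU): [pear cow]
  20. access cow: HIT. Cache (LRU->MRU): [pear cow]
  21. access apple: MISS, evict pear. Cache (LRU->MRU): [cow apple]
  22. access mango: MISS, evict cow. Cache (LRU->MRU): [apple mango]
  23. access ant: MISS, evict apple. Cache (LRU->MRU): [mango ant]
  24. access kiwi: MISS, evict mango. Cache (LRU->MRU): [ant kiwi]
  25. access mango: MISS, evict ant. Cache (LRU->MRU): [kiwi mango]
  26. access mango: HIT. Cache (LRU->MRU): [kiwi mango]
  27. access ant: MISS, evict kiwi. Cache (LRU->MRU): [mango ant]
  28. access mango: HIT. Cache (LRU->MRU): [ant mango]
  29. access ant: HIT. Cache (LRU->MRU): [mango ant]
  30. access ant: HIT. Cache (LRU->MRU): [mango ant]
  31. access mango: HIT. Cache (LRU->MRU): [ant mango]
  32. access mango: HIT. Cache (LRU->MRU): [ant mango]
  33. access cow: MISS, evict ant. Cache (LRU->MRU): [mango cow]
  34. access mango: HIT. Cache (LRU->MRU): [cow mango]
  35. access bat: MISS, evict cow. Cache (LRU->MRU): [mango bat]
Total: 18 hits, 17 misses, 15 evictions

Answer: 15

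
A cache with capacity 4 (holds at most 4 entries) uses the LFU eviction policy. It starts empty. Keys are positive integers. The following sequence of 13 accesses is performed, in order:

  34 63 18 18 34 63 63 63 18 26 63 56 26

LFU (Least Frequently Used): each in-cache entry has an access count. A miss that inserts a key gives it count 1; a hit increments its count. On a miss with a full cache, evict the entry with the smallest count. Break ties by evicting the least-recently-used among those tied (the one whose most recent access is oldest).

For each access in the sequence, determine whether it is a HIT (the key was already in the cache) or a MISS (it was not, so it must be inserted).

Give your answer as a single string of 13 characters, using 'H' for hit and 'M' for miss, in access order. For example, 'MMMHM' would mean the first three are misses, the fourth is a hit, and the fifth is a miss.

LFU simulation (capacity=4):
  1. access 34: MISS. Cache: [34(c=1)]
  2. access 63: MISS. Cache: [34(c=1) 63(c=1)]
  3. access 18: MISS. Cache: [34(c=1) 63(c=1) 18(c=1)]
  4. access 18: HIT, count now 2. Cache: [34(c=1) 63(c=1) 18(c=2)]
  5. access 34: HIT, count now 2. Cache: [63(c=1) 18(c=2) 34(c=2)]
  6. access 63: HIT, count now 2. Cache: [18(c=2) 34(c=2) 63(c=2)]
  7. access 63: HIT, count now 3. Cache: [18(c=2) 34(c=2) 63(c=3)]
  8. access 63: HIT, count now 4. Cache: [18(c=2) 34(c=2) 63(c=4)]
  9. access 18: HIT, count now 3. Cache: [34(c=2) 18(c=3) 63(c=4)]
  10. access 26: MISS. Cache: [26(c=1) 34(c=2) 18(c=3) 63(c=4)]
  11. access 63: HIT, count now 5. Cache: [26(c=1) 34(c=2) 18(c=3) 63(c=5)]
  12. access 56: MISS, evict 26(c=1). Cache: [56(c=1) 34(c=2) 18(c=3) 63(c=5)]
  13. access 26: MISS, evict 56(c=1). Cache: [26(c=1) 34(c=2) 18(c=3) 63(c=5)]
Total: 7 hits, 6 misses, 2 evictions

Answer: MMMHHHHHHMHMM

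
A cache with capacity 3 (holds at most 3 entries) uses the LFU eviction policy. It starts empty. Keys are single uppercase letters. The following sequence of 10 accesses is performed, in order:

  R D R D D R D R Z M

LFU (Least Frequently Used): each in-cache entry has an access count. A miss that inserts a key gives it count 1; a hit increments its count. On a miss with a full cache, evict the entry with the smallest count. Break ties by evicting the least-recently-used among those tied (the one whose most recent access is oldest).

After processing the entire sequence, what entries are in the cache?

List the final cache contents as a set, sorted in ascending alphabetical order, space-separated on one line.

LFU simulation (capacity=3):
  1. access R: MISS. Cache: [R(c=1)]
  2. access D: MISS. Cache: [R(c=1) D(c=1)]
  3. access R: HIT, count now 2. Cache: [D(c=1) R(c=2)]
  4. access D: HIT, count now 2. Cache: [R(c=2) D(c=2)]
  5. access D: HIT, count now 3. Cache: [R(c=2) D(c=3)]
  6. access R: HIT, count now 3. Cache: [D(c=3) R(c=3)]
  7. access D: HIT, count now 4. Cache: [R(c=3) D(c=4)]
  8. access R: HIT, count now 4. Cache: [D(c=4) R(c=4)]
  9. access Z: MISS. Cache: [Z(c=1) D(c=4) R(c=4)]
  10. access M: MISS, evict Z(c=1). Cache: [M(c=1) D(c=4) R(c=4)]
Total: 6 hits, 4 misses, 1 evictions

Answer: D M R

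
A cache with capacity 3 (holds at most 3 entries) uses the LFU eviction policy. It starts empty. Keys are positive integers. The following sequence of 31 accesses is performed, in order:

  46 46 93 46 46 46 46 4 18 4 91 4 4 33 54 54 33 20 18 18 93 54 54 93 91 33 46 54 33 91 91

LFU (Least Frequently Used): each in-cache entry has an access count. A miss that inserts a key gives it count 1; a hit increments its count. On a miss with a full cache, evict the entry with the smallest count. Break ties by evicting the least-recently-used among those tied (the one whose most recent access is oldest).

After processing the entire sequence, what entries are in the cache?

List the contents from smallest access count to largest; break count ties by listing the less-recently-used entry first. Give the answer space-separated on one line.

Answer: 91 4 46

Derivation:
LFU simulation (capacity=3):
  1. access 46: MISS. Cache: [46(c=1)]
  2. access 46: HIT, count now 2. Cache: [46(c=2)]
  3. access 93: MISS. Cache: [93(c=1) 46(c=2)]
  4. access 46: HIT, count now 3. Cache: [93(c=1) 46(c=3)]
  5. access 46: HIT, count now 4. Cache: [93(c=1) 46(c=4)]
  6. access 46: HIT, count now 5. Cache: [93(c=1) 46(c=5)]
  7. access 46: HIT, count now 6. Cache: [93(c=1) 46(c=6)]
  8. access 4: MISS. Cache: [93(c=1) 4(c=1) 46(c=6)]
  9. access 18: MISS, evict 93(c=1). Cache: [4(c=1) 18(c=1) 46(c=6)]
  10. access 4: HIT, count now 2. Cache: [18(c=1) 4(c=2) 46(c=6)]
  11. access 91: MISS, evict 18(c=1). Cache: [91(c=1) 4(c=2) 46(c=6)]
  12. access 4: HIT, count now 3. Cache: [91(c=1) 4(c=3) 46(c=6)]
  13. access 4: HIT, count now 4. Cache: [91(c=1) 4(c=4) 46(c=6)]
  14. access 33: MISS, evict 91(c=1). Cache: [33(c=1) 4(c=4) 46(c=6)]
  15. access 54: MISS, evict 33(c=1). Cache: [54(c=1) 4(c=4) 46(c=6)]
  16. access 54: HIT, count now 2. Cache: [54(c=2) 4(c=4) 46(c=6)]
  17. access 33: MISS, evict 54(c=2). Cache: [33(c=1) 4(c=4) 46(c=6)]
  18. access 20: MISS, evict 33(c=1). Cache: [20(c=1) 4(c=4) 46(c=6)]
  19. access 18: MISS, evict 20(c=1). Cache: [18(c=1) 4(c=4) 46(c=6)]
  20. access 18: HIT, count now 2. Cache: [18(c=2) 4(c=4) 46(c=6)]
  21. access 93: MISS, evict 18(c=2). Cache: [93(c=1) 4(c=4) 46(c=6)]
  22. access 54: MISS, evict 93(c=1). Cache: [54(c=1) 4(c=4) 46(c=6)]
  23. access 54: HIT, count now 2. Cache: [54(c=2) 4(c=4) 46(c=6)]
  24. access 93: MISS, evict 54(c=2). Cache: [93(c=1) 4(c=4) 46(c=6)]
  25. access 91: MISS, evict 93(c=1). Cache: [91(c=1) 4(c=4) 46(c=6)]
  26. access 33: MISS, evict 91(c=1). Cache: [33(c=1) 4(c=4) 46(c=6)]
  27. access 46: HIT, count now 7. Cache: [33(c=1) 4(c=4) 46(c=7)]
  28. access 54: MISS, evict 33(c=1). Cache: [54(c=1) 4(c=4) 46(c=7)]
  29. access 33: MISS, evict 54(c=1). Cache: [33(c=1) 4(c=4) 46(c=7)]
  30. access 91: MISS, evict 33(c=1). Cache: [91(c=1) 4(c=4) 46(c=7)]
  31. access 91: HIT, count now 2. Cache: [91(c=2) 4(c=4) 46(c=7)]
Total: 13 hits, 18 misses, 15 evictions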